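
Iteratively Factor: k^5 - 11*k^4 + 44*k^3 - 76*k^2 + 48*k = (k - 2)*(k^4 - 9*k^3 + 26*k^2 - 24*k) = (k - 3)*(k - 2)*(k^3 - 6*k^2 + 8*k) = (k - 4)*(k - 3)*(k - 2)*(k^2 - 2*k) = (k - 4)*(k - 3)*(k - 2)^2*(k)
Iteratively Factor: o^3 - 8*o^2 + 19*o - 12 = (o - 1)*(o^2 - 7*o + 12) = (o - 4)*(o - 1)*(o - 3)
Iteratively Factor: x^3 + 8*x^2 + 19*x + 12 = (x + 3)*(x^2 + 5*x + 4) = (x + 1)*(x + 3)*(x + 4)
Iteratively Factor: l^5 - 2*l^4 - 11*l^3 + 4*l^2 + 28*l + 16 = (l - 2)*(l^4 - 11*l^2 - 18*l - 8) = (l - 4)*(l - 2)*(l^3 + 4*l^2 + 5*l + 2) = (l - 4)*(l - 2)*(l + 1)*(l^2 + 3*l + 2) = (l - 4)*(l - 2)*(l + 1)*(l + 2)*(l + 1)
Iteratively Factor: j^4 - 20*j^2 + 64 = (j - 2)*(j^3 + 2*j^2 - 16*j - 32) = (j - 4)*(j - 2)*(j^2 + 6*j + 8) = (j - 4)*(j - 2)*(j + 2)*(j + 4)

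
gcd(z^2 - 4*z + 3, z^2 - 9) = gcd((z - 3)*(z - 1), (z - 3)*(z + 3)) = z - 3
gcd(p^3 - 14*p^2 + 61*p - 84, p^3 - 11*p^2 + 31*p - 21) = p^2 - 10*p + 21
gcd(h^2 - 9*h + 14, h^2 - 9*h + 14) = h^2 - 9*h + 14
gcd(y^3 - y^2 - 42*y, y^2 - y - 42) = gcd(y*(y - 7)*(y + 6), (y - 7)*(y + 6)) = y^2 - y - 42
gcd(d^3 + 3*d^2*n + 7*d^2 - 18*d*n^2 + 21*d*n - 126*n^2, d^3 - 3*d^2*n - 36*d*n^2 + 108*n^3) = d^2 + 3*d*n - 18*n^2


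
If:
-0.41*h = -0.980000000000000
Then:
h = 2.39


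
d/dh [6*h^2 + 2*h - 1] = 12*h + 2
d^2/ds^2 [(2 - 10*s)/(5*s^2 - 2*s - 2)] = 4*(5*s - 1)*(-75*s^2 + 30*s + 4*(5*s - 1)^2 + 30)/(-5*s^2 + 2*s + 2)^3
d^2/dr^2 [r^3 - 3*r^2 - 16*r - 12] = 6*r - 6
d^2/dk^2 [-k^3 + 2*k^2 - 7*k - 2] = 4 - 6*k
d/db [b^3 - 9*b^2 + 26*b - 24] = 3*b^2 - 18*b + 26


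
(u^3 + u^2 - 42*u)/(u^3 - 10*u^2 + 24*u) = (u + 7)/(u - 4)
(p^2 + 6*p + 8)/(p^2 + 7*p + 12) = (p + 2)/(p + 3)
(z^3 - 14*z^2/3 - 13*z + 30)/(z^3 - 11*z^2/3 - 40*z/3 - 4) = (3*z^2 + 4*z - 15)/(3*z^2 + 7*z + 2)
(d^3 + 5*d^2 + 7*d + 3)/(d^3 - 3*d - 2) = (d + 3)/(d - 2)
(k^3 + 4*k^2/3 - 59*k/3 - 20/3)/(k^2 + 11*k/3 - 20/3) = (3*k^2 - 11*k - 4)/(3*k - 4)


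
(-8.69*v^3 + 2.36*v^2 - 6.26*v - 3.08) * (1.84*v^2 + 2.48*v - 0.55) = -15.9896*v^5 - 17.2088*v^4 - 0.886099999999999*v^3 - 22.49*v^2 - 4.1954*v + 1.694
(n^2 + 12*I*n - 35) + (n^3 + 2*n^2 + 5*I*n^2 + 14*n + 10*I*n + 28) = n^3 + 3*n^2 + 5*I*n^2 + 14*n + 22*I*n - 7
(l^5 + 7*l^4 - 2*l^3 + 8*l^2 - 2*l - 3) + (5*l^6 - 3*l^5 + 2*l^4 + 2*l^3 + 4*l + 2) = 5*l^6 - 2*l^5 + 9*l^4 + 8*l^2 + 2*l - 1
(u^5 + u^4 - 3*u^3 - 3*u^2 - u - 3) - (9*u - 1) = u^5 + u^4 - 3*u^3 - 3*u^2 - 10*u - 2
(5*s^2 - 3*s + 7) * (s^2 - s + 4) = 5*s^4 - 8*s^3 + 30*s^2 - 19*s + 28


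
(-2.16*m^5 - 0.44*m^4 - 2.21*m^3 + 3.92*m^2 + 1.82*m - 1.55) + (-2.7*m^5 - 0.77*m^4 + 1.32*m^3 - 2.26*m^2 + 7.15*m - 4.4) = -4.86*m^5 - 1.21*m^4 - 0.89*m^3 + 1.66*m^2 + 8.97*m - 5.95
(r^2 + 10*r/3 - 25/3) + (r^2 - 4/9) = 2*r^2 + 10*r/3 - 79/9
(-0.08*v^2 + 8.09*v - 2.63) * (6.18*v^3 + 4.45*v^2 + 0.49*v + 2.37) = -0.4944*v^5 + 49.6402*v^4 + 19.7079*v^3 - 7.929*v^2 + 17.8846*v - 6.2331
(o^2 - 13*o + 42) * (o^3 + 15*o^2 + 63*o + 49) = o^5 + 2*o^4 - 90*o^3 - 140*o^2 + 2009*o + 2058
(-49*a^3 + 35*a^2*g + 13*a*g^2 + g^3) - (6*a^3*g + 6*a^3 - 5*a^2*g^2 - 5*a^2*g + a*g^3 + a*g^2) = -6*a^3*g - 55*a^3 + 5*a^2*g^2 + 40*a^2*g - a*g^3 + 12*a*g^2 + g^3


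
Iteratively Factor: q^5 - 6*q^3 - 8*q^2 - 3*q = (q)*(q^4 - 6*q^2 - 8*q - 3) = q*(q + 1)*(q^3 - q^2 - 5*q - 3) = q*(q - 3)*(q + 1)*(q^2 + 2*q + 1) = q*(q - 3)*(q + 1)^2*(q + 1)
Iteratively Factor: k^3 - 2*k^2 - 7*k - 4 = (k - 4)*(k^2 + 2*k + 1) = (k - 4)*(k + 1)*(k + 1)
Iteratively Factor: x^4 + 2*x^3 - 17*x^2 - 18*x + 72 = (x + 3)*(x^3 - x^2 - 14*x + 24) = (x + 3)*(x + 4)*(x^2 - 5*x + 6) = (x - 3)*(x + 3)*(x + 4)*(x - 2)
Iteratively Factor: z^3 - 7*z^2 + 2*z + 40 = (z - 5)*(z^2 - 2*z - 8) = (z - 5)*(z + 2)*(z - 4)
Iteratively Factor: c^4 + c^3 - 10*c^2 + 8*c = (c + 4)*(c^3 - 3*c^2 + 2*c) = c*(c + 4)*(c^2 - 3*c + 2) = c*(c - 1)*(c + 4)*(c - 2)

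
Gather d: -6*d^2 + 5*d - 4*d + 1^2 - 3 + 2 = -6*d^2 + d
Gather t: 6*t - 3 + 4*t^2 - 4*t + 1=4*t^2 + 2*t - 2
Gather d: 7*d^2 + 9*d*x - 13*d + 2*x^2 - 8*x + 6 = 7*d^2 + d*(9*x - 13) + 2*x^2 - 8*x + 6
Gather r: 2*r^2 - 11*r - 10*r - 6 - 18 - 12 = 2*r^2 - 21*r - 36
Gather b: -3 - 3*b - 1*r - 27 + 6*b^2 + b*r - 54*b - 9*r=6*b^2 + b*(r - 57) - 10*r - 30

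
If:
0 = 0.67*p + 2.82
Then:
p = -4.21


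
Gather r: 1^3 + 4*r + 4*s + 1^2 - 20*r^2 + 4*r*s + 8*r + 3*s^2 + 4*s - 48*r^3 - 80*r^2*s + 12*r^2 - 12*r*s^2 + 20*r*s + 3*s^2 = -48*r^3 + r^2*(-80*s - 8) + r*(-12*s^2 + 24*s + 12) + 6*s^2 + 8*s + 2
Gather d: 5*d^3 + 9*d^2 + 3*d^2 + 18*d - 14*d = 5*d^3 + 12*d^2 + 4*d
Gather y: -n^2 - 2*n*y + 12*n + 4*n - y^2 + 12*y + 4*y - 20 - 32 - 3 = -n^2 + 16*n - y^2 + y*(16 - 2*n) - 55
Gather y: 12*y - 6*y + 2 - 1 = 6*y + 1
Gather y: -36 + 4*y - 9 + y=5*y - 45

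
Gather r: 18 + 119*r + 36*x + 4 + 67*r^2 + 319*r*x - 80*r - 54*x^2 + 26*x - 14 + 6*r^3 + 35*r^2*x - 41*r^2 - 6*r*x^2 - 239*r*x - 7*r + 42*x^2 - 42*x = 6*r^3 + r^2*(35*x + 26) + r*(-6*x^2 + 80*x + 32) - 12*x^2 + 20*x + 8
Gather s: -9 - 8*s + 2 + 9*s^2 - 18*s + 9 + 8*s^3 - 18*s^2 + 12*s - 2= 8*s^3 - 9*s^2 - 14*s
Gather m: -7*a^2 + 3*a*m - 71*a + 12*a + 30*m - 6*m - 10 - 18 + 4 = -7*a^2 - 59*a + m*(3*a + 24) - 24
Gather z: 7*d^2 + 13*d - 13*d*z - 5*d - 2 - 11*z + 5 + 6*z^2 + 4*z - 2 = 7*d^2 + 8*d + 6*z^2 + z*(-13*d - 7) + 1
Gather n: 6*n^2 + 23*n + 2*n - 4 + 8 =6*n^2 + 25*n + 4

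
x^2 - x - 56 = (x - 8)*(x + 7)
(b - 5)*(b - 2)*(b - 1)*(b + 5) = b^4 - 3*b^3 - 23*b^2 + 75*b - 50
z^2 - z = z*(z - 1)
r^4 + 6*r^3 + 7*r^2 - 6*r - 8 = (r - 1)*(r + 1)*(r + 2)*(r + 4)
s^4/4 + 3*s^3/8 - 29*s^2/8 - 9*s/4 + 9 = (s/4 + 1)*(s - 3)*(s - 3/2)*(s + 2)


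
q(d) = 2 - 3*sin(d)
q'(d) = -3*cos(d)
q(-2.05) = 4.66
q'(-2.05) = 1.38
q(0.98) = -0.49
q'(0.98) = -1.67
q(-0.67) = 3.86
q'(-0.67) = -2.35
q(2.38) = -0.07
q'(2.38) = 2.17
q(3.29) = 2.44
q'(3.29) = 2.97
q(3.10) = 1.88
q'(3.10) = 3.00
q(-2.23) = 4.37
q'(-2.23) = 1.84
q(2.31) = -0.22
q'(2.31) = 2.02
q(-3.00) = 2.42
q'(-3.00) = 2.97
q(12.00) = 3.61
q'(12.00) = -2.53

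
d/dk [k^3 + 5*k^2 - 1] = k*(3*k + 10)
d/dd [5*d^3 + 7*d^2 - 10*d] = 15*d^2 + 14*d - 10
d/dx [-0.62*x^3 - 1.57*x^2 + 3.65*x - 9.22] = -1.86*x^2 - 3.14*x + 3.65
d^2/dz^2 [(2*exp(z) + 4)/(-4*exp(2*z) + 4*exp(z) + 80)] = (-exp(4*z) - 9*exp(3*z) - 114*exp(2*z) - 142*exp(z) - 360)*exp(z)/(2*(exp(6*z) - 3*exp(5*z) - 57*exp(4*z) + 119*exp(3*z) + 1140*exp(2*z) - 1200*exp(z) - 8000))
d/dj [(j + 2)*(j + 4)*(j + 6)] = 3*j^2 + 24*j + 44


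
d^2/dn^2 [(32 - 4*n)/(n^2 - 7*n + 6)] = 8*(-(n - 8)*(2*n - 7)^2 + 3*(n - 5)*(n^2 - 7*n + 6))/(n^2 - 7*n + 6)^3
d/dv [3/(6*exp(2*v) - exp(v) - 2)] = (3 - 36*exp(v))*exp(v)/(-6*exp(2*v) + exp(v) + 2)^2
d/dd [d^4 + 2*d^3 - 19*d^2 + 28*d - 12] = 4*d^3 + 6*d^2 - 38*d + 28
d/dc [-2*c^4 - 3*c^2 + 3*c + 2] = -8*c^3 - 6*c + 3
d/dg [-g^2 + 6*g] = 6 - 2*g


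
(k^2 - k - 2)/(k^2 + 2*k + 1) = (k - 2)/(k + 1)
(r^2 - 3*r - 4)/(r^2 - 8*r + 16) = (r + 1)/(r - 4)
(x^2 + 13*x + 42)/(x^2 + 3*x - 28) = (x + 6)/(x - 4)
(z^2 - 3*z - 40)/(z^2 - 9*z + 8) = (z + 5)/(z - 1)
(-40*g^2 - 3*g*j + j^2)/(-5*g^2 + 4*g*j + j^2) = (8*g - j)/(g - j)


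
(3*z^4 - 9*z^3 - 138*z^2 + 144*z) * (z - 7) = 3*z^5 - 30*z^4 - 75*z^3 + 1110*z^2 - 1008*z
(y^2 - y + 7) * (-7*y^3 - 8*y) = -7*y^5 + 7*y^4 - 57*y^3 + 8*y^2 - 56*y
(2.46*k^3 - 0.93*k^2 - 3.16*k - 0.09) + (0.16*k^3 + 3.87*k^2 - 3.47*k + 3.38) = 2.62*k^3 + 2.94*k^2 - 6.63*k + 3.29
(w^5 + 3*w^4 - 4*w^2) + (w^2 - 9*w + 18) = w^5 + 3*w^4 - 3*w^2 - 9*w + 18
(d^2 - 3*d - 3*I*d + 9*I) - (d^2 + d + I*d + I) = -4*d - 4*I*d + 8*I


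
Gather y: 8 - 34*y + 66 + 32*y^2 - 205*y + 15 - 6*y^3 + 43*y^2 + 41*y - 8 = -6*y^3 + 75*y^2 - 198*y + 81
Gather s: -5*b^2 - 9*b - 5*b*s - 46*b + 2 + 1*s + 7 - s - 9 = -5*b^2 - 5*b*s - 55*b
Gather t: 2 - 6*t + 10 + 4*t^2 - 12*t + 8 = 4*t^2 - 18*t + 20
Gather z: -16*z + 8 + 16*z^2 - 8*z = 16*z^2 - 24*z + 8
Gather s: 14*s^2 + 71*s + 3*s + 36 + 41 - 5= 14*s^2 + 74*s + 72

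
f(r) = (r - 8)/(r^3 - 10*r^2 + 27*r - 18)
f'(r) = (r - 8)*(-3*r^2 + 20*r - 27)/(r^3 - 10*r^2 + 27*r - 18)^2 + 1/(r^3 - 10*r^2 + 27*r - 18) = (r^3 - 10*r^2 + 27*r - (r - 8)*(3*r^2 - 20*r + 27) - 18)/(r^3 - 10*r^2 + 27*r - 18)^2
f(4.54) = 0.43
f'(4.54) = -0.23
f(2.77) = -3.98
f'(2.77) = -15.52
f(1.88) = -1.51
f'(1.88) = 0.25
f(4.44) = 0.46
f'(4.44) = -0.29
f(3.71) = 0.97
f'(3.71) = -1.53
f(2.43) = -1.91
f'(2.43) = -2.21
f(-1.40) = 0.12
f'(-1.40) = 0.08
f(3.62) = 1.13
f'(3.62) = -2.04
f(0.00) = 0.44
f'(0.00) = 0.61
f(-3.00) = 0.05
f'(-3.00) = 0.02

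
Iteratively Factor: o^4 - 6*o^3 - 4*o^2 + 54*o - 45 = (o - 3)*(o^3 - 3*o^2 - 13*o + 15) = (o - 5)*(o - 3)*(o^2 + 2*o - 3) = (o - 5)*(o - 3)*(o - 1)*(o + 3)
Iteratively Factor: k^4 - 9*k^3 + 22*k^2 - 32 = (k + 1)*(k^3 - 10*k^2 + 32*k - 32) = (k - 2)*(k + 1)*(k^2 - 8*k + 16) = (k - 4)*(k - 2)*(k + 1)*(k - 4)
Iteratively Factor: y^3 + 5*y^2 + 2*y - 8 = (y + 2)*(y^2 + 3*y - 4) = (y - 1)*(y + 2)*(y + 4)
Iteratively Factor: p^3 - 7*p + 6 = (p + 3)*(p^2 - 3*p + 2) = (p - 2)*(p + 3)*(p - 1)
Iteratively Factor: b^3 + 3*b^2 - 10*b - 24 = (b + 4)*(b^2 - b - 6) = (b + 2)*(b + 4)*(b - 3)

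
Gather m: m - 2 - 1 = m - 3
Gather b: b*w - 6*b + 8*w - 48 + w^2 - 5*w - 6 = b*(w - 6) + w^2 + 3*w - 54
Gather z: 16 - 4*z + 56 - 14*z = 72 - 18*z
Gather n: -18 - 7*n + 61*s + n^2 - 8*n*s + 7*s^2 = n^2 + n*(-8*s - 7) + 7*s^2 + 61*s - 18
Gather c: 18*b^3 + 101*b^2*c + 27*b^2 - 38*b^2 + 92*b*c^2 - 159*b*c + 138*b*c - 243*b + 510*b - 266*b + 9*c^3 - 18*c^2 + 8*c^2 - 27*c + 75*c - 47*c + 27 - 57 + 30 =18*b^3 - 11*b^2 + b + 9*c^3 + c^2*(92*b - 10) + c*(101*b^2 - 21*b + 1)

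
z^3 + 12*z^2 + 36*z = z*(z + 6)^2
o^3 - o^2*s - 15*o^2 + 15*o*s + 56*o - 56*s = (o - 8)*(o - 7)*(o - s)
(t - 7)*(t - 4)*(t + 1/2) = t^3 - 21*t^2/2 + 45*t/2 + 14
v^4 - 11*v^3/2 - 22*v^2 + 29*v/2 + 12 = (v - 8)*(v - 1)*(v + 1/2)*(v + 3)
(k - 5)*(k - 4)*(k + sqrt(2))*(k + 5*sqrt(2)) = k^4 - 9*k^3 + 6*sqrt(2)*k^3 - 54*sqrt(2)*k^2 + 30*k^2 - 90*k + 120*sqrt(2)*k + 200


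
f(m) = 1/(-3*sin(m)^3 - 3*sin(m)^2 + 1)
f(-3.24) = 1.03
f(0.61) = -1.82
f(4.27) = 1.31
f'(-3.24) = -0.72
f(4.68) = 1.00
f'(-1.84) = -0.85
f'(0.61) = 17.41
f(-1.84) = 1.11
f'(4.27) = -1.41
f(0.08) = 1.02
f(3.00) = 1.07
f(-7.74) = 1.02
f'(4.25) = -1.47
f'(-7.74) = 0.35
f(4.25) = 1.34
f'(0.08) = 0.56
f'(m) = (9*sin(m)^2*cos(m) + 6*sin(m)*cos(m))/(-3*sin(m)^3 - 3*sin(m)^2 + 1)^2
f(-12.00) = -3.06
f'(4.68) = -0.10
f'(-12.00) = 45.80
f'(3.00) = -1.17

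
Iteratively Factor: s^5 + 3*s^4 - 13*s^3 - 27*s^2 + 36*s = (s + 3)*(s^4 - 13*s^2 + 12*s) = (s + 3)*(s + 4)*(s^3 - 4*s^2 + 3*s) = s*(s + 3)*(s + 4)*(s^2 - 4*s + 3) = s*(s - 3)*(s + 3)*(s + 4)*(s - 1)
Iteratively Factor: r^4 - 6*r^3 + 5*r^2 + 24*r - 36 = (r - 3)*(r^3 - 3*r^2 - 4*r + 12) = (r - 3)*(r - 2)*(r^2 - r - 6) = (r - 3)^2*(r - 2)*(r + 2)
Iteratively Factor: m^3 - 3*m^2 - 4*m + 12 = (m - 2)*(m^2 - m - 6) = (m - 2)*(m + 2)*(m - 3)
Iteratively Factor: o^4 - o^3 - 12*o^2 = (o)*(o^3 - o^2 - 12*o) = o*(o - 4)*(o^2 + 3*o) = o*(o - 4)*(o + 3)*(o)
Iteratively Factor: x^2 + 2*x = (x + 2)*(x)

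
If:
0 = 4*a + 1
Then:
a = -1/4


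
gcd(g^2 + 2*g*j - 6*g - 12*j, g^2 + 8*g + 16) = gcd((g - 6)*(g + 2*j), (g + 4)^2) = 1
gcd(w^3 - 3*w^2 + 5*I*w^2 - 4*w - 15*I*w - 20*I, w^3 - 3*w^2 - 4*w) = w^2 - 3*w - 4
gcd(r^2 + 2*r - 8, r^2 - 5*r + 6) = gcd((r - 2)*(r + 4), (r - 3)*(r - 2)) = r - 2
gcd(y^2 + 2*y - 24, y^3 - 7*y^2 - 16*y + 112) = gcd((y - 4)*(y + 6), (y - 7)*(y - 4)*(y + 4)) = y - 4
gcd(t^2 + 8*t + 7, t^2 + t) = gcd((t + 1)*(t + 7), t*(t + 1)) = t + 1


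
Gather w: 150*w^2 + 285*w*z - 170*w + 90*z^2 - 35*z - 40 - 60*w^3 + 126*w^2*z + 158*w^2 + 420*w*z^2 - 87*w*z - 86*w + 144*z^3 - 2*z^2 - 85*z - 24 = -60*w^3 + w^2*(126*z + 308) + w*(420*z^2 + 198*z - 256) + 144*z^3 + 88*z^2 - 120*z - 64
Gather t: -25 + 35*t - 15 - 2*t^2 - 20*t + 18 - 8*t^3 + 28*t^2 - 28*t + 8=-8*t^3 + 26*t^2 - 13*t - 14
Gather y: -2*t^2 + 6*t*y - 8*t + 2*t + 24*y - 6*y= -2*t^2 - 6*t + y*(6*t + 18)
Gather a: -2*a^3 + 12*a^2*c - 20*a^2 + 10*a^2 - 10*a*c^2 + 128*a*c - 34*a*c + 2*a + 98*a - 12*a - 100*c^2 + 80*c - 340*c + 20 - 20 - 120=-2*a^3 + a^2*(12*c - 10) + a*(-10*c^2 + 94*c + 88) - 100*c^2 - 260*c - 120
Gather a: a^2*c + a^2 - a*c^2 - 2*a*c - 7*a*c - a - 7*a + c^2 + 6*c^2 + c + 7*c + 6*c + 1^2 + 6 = a^2*(c + 1) + a*(-c^2 - 9*c - 8) + 7*c^2 + 14*c + 7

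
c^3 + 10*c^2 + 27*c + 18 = (c + 1)*(c + 3)*(c + 6)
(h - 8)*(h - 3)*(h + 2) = h^3 - 9*h^2 + 2*h + 48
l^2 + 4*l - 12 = (l - 2)*(l + 6)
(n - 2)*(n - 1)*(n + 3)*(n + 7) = n^4 + 7*n^3 - 7*n^2 - 43*n + 42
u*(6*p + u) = 6*p*u + u^2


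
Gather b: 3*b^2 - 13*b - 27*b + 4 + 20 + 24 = 3*b^2 - 40*b + 48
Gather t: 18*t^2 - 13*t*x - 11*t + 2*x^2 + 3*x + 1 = 18*t^2 + t*(-13*x - 11) + 2*x^2 + 3*x + 1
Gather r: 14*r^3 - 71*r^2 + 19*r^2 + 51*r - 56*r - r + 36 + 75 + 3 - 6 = 14*r^3 - 52*r^2 - 6*r + 108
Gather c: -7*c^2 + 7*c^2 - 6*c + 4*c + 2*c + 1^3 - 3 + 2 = 0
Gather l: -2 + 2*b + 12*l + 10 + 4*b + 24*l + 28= 6*b + 36*l + 36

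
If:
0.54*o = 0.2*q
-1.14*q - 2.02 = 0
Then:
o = -0.66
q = -1.77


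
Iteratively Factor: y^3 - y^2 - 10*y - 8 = (y + 2)*(y^2 - 3*y - 4) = (y - 4)*(y + 2)*(y + 1)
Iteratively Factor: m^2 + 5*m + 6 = (m + 3)*(m + 2)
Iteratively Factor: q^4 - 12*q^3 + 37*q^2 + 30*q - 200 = (q - 5)*(q^3 - 7*q^2 + 2*q + 40) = (q - 5)*(q + 2)*(q^2 - 9*q + 20) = (q - 5)*(q - 4)*(q + 2)*(q - 5)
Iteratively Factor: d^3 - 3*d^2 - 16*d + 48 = (d + 4)*(d^2 - 7*d + 12) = (d - 3)*(d + 4)*(d - 4)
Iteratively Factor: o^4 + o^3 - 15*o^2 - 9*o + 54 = (o - 3)*(o^3 + 4*o^2 - 3*o - 18) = (o - 3)*(o - 2)*(o^2 + 6*o + 9) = (o - 3)*(o - 2)*(o + 3)*(o + 3)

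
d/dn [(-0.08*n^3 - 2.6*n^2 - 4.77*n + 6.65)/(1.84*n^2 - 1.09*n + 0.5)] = (-0.1472*n^4 + 0.1744*n^3 + 11.4908*n^2 - 27.072*n + 4.8635)/(3.3856*n^4 - 4.0112*n^3 + 3.0281*n^2 - 1.09*n + 0.25)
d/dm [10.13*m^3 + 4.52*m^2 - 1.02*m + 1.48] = 30.39*m^2 + 9.04*m - 1.02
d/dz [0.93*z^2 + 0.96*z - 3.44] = 1.86*z + 0.96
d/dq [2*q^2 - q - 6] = 4*q - 1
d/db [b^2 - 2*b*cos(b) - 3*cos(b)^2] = 2*b*sin(b) + 2*b + 3*sin(2*b) - 2*cos(b)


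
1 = 1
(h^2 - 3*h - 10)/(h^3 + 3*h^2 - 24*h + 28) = (h^2 - 3*h - 10)/(h^3 + 3*h^2 - 24*h + 28)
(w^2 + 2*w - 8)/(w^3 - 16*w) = (w - 2)/(w*(w - 4))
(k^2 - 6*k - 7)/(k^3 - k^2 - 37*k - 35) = 1/(k + 5)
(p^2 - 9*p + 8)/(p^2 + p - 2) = (p - 8)/(p + 2)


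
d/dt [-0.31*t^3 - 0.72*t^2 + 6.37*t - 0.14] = -0.93*t^2 - 1.44*t + 6.37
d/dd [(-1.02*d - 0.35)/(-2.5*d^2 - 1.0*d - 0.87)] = (-2.55*d^2 - 1.75*d + 0.5374)/(6.25*d^4 + 5.0*d^3 + 5.35*d^2 + 1.74*d + 0.7569)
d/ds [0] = 0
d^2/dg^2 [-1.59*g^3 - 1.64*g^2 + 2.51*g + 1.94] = -9.54*g - 3.28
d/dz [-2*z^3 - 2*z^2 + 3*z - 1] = -6*z^2 - 4*z + 3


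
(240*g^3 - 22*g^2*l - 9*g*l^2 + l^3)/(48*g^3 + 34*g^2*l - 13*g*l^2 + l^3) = (5*g + l)/(g + l)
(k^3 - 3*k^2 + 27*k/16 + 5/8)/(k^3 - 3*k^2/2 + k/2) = (16*k^3 - 48*k^2 + 27*k + 10)/(8*k*(2*k^2 - 3*k + 1))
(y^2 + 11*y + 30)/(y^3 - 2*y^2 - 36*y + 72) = (y + 5)/(y^2 - 8*y + 12)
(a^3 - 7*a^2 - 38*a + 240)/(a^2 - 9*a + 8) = (a^2 + a - 30)/(a - 1)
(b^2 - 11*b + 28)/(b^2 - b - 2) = (-b^2 + 11*b - 28)/(-b^2 + b + 2)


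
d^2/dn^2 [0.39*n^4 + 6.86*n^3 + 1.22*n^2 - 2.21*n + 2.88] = 4.68*n^2 + 41.16*n + 2.44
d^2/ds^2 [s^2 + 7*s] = 2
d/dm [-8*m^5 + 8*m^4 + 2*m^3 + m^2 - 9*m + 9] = -40*m^4 + 32*m^3 + 6*m^2 + 2*m - 9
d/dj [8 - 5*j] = -5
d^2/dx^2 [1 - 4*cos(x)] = 4*cos(x)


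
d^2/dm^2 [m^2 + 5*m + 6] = 2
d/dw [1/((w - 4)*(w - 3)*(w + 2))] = (-(w - 4)*(w - 3) - (w - 4)*(w + 2) - (w - 3)*(w + 2))/((w - 4)^2*(w - 3)^2*(w + 2)^2)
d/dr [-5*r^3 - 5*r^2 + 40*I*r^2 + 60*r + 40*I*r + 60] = -15*r^2 + r*(-10 + 80*I) + 60 + 40*I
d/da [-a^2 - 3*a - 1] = -2*a - 3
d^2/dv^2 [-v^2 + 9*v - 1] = -2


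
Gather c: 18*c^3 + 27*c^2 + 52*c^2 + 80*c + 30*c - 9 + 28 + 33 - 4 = 18*c^3 + 79*c^2 + 110*c + 48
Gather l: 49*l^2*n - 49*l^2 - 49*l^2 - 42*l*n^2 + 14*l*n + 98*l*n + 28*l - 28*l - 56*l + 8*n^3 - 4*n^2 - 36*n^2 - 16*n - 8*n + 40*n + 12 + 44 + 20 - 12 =l^2*(49*n - 98) + l*(-42*n^2 + 112*n - 56) + 8*n^3 - 40*n^2 + 16*n + 64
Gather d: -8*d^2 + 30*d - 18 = -8*d^2 + 30*d - 18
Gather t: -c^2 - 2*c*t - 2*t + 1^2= -c^2 + t*(-2*c - 2) + 1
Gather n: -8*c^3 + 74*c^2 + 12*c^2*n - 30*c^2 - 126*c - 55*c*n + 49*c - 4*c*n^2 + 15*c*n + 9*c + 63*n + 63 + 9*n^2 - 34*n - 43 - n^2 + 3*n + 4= -8*c^3 + 44*c^2 - 68*c + n^2*(8 - 4*c) + n*(12*c^2 - 40*c + 32) + 24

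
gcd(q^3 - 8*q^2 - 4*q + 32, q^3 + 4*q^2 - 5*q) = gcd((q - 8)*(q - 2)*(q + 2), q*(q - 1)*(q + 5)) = 1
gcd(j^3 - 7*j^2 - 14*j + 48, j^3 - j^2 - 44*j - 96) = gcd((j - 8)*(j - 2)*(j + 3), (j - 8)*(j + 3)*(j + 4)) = j^2 - 5*j - 24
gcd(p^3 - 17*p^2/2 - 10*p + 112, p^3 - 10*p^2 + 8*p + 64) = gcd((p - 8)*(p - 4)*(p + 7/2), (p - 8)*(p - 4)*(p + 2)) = p^2 - 12*p + 32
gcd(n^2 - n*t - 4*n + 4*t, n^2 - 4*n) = n - 4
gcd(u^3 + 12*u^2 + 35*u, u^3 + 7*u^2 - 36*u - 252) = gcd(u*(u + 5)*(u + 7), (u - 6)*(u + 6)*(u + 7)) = u + 7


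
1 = 1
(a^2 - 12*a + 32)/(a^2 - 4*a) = (a - 8)/a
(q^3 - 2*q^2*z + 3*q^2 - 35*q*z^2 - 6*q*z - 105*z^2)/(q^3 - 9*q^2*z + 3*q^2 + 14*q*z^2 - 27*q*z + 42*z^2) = (-q - 5*z)/(-q + 2*z)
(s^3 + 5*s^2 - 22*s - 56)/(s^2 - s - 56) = (s^2 - 2*s - 8)/(s - 8)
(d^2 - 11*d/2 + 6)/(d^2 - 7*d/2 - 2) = (2*d - 3)/(2*d + 1)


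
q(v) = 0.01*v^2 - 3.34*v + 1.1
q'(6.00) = -3.22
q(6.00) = -18.58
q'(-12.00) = -3.58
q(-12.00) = 42.62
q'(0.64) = -3.33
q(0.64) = -1.03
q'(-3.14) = -3.40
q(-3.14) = 11.69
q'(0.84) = -3.32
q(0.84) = -1.70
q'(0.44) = -3.33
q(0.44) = -0.37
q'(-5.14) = -3.44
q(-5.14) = 18.53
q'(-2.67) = -3.39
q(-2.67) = 10.09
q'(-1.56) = -3.37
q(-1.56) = 6.33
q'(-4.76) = -3.44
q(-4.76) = 17.22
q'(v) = 0.02*v - 3.34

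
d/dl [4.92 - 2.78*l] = -2.78000000000000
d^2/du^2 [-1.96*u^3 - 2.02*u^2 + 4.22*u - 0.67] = -11.76*u - 4.04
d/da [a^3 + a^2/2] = a*(3*a + 1)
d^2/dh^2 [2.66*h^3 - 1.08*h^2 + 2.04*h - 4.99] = 15.96*h - 2.16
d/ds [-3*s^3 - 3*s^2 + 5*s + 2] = -9*s^2 - 6*s + 5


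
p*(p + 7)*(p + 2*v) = p^3 + 2*p^2*v + 7*p^2 + 14*p*v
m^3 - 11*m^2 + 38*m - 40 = (m - 5)*(m - 4)*(m - 2)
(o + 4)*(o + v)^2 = o^3 + 2*o^2*v + 4*o^2 + o*v^2 + 8*o*v + 4*v^2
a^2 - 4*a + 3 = (a - 3)*(a - 1)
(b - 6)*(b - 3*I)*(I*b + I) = I*b^3 + 3*b^2 - 5*I*b^2 - 15*b - 6*I*b - 18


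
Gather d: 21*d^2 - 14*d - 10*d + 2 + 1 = 21*d^2 - 24*d + 3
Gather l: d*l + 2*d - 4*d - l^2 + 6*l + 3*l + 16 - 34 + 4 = -2*d - l^2 + l*(d + 9) - 14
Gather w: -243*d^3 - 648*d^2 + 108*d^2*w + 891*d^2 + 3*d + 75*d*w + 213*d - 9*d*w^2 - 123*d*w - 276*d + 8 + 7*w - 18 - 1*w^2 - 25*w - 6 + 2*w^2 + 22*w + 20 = -243*d^3 + 243*d^2 - 60*d + w^2*(1 - 9*d) + w*(108*d^2 - 48*d + 4) + 4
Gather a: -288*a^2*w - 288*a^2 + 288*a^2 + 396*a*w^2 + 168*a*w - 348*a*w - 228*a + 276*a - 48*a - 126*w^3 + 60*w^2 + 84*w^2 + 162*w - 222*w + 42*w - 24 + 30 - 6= -288*a^2*w + a*(396*w^2 - 180*w) - 126*w^3 + 144*w^2 - 18*w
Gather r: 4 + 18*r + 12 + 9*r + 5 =27*r + 21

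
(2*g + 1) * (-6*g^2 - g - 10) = -12*g^3 - 8*g^2 - 21*g - 10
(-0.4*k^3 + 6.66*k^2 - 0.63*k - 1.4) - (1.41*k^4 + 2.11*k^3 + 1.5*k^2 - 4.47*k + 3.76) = -1.41*k^4 - 2.51*k^3 + 5.16*k^2 + 3.84*k - 5.16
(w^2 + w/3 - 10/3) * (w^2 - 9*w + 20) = w^4 - 26*w^3/3 + 41*w^2/3 + 110*w/3 - 200/3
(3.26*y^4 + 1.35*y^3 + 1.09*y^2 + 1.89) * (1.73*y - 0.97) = 5.6398*y^5 - 0.8267*y^4 + 0.5762*y^3 - 1.0573*y^2 + 3.2697*y - 1.8333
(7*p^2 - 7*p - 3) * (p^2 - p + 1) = 7*p^4 - 14*p^3 + 11*p^2 - 4*p - 3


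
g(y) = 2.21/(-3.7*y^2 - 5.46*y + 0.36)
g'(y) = 2.21*(7.4*y + 5.46)/(-3.7*y^2 - 5.46*y + 0.36)^2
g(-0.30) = 1.33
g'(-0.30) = 2.58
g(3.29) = -0.04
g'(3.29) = 0.02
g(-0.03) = 4.25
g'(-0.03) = 42.73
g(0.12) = -6.34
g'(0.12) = 115.52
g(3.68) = -0.03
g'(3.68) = 0.01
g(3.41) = -0.04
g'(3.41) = 0.02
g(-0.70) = 0.93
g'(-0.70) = 0.11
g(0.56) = -0.57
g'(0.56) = 1.43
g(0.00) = 6.14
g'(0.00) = 93.11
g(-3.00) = -0.13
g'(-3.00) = -0.13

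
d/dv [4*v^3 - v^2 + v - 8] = 12*v^2 - 2*v + 1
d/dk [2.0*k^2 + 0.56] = 4.0*k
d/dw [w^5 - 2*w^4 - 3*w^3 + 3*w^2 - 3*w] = 5*w^4 - 8*w^3 - 9*w^2 + 6*w - 3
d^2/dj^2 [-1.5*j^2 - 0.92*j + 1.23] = -3.00000000000000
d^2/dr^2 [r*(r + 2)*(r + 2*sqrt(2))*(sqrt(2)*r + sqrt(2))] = 12*sqrt(2)*r^2 + 24*r + 18*sqrt(2)*r + 4*sqrt(2) + 24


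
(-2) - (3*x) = -3*x - 2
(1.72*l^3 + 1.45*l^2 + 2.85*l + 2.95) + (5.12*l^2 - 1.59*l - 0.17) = 1.72*l^3 + 6.57*l^2 + 1.26*l + 2.78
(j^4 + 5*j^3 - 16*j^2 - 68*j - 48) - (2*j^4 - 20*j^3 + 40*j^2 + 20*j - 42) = -j^4 + 25*j^3 - 56*j^2 - 88*j - 6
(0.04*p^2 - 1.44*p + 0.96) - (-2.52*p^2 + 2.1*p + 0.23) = 2.56*p^2 - 3.54*p + 0.73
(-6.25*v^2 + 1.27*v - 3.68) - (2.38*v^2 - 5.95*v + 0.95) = -8.63*v^2 + 7.22*v - 4.63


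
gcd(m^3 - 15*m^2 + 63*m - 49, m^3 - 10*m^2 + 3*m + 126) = m - 7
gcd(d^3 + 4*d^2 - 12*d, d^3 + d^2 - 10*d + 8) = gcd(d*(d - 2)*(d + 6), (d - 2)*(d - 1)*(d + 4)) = d - 2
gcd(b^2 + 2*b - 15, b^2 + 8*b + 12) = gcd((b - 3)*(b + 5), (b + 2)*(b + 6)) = 1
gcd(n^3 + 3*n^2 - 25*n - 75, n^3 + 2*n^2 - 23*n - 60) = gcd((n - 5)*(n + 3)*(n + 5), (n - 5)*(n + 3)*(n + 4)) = n^2 - 2*n - 15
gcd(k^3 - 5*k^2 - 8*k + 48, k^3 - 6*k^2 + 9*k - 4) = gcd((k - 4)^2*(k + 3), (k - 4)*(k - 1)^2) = k - 4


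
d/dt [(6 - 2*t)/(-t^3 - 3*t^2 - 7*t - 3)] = 4*(-t^3 + 3*t^2 + 9*t + 12)/(t^6 + 6*t^5 + 23*t^4 + 48*t^3 + 67*t^2 + 42*t + 9)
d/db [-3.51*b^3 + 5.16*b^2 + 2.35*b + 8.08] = -10.53*b^2 + 10.32*b + 2.35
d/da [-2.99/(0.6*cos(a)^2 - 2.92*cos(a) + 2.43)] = (8.7308 - 3.588*cos(a))*sin(a)/(0.6*cos(a)^2 - 2.92*cos(a) + 2.43)^2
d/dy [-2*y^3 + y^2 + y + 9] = -6*y^2 + 2*y + 1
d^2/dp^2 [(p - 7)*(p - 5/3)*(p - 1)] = 6*p - 58/3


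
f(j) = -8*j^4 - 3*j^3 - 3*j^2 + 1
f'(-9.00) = 22653.00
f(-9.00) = -50543.00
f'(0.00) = 0.00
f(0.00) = 1.00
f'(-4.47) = 2705.06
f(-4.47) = -2984.89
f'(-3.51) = 1293.97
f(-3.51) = -1120.51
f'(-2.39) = 399.79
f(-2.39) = -236.21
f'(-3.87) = 1743.17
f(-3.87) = -1664.51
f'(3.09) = -1048.59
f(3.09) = -845.48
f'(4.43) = -2985.23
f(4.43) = -3399.78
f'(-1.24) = 54.61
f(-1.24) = -16.81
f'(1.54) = -147.46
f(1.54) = -62.07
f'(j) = -32*j^3 - 9*j^2 - 6*j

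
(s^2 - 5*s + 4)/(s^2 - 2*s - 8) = (s - 1)/(s + 2)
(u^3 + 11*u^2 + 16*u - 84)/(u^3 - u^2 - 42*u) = (u^2 + 5*u - 14)/(u*(u - 7))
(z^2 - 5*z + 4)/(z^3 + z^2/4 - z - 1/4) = 4*(z - 4)/(4*z^2 + 5*z + 1)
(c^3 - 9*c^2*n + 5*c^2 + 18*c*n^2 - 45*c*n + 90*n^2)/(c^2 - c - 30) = (c^2 - 9*c*n + 18*n^2)/(c - 6)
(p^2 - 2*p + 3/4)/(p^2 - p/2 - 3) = (-4*p^2 + 8*p - 3)/(2*(-2*p^2 + p + 6))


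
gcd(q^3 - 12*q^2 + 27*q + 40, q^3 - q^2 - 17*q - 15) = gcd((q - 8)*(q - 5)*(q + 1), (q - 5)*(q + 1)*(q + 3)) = q^2 - 4*q - 5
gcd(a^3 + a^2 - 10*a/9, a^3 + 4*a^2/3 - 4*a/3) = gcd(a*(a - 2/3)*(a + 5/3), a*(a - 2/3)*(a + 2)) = a^2 - 2*a/3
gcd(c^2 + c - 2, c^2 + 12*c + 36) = 1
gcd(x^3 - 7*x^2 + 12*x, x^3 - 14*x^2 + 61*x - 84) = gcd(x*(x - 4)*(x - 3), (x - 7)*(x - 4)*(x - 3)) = x^2 - 7*x + 12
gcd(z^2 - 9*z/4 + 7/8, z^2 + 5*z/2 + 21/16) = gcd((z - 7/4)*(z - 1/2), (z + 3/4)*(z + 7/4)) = 1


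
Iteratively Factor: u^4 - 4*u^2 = (u - 2)*(u^3 + 2*u^2) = (u - 2)*(u + 2)*(u^2) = u*(u - 2)*(u + 2)*(u)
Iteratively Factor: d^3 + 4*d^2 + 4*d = (d)*(d^2 + 4*d + 4) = d*(d + 2)*(d + 2)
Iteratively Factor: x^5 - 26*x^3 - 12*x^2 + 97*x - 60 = (x + 3)*(x^4 - 3*x^3 - 17*x^2 + 39*x - 20) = (x - 5)*(x + 3)*(x^3 + 2*x^2 - 7*x + 4) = (x - 5)*(x - 1)*(x + 3)*(x^2 + 3*x - 4) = (x - 5)*(x - 1)*(x + 3)*(x + 4)*(x - 1)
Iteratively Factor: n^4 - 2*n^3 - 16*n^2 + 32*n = (n - 4)*(n^3 + 2*n^2 - 8*n) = (n - 4)*(n + 4)*(n^2 - 2*n) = (n - 4)*(n - 2)*(n + 4)*(n)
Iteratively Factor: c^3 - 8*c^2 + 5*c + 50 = (c - 5)*(c^2 - 3*c - 10) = (c - 5)^2*(c + 2)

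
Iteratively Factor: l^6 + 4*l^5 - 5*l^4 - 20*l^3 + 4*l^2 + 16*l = (l)*(l^5 + 4*l^4 - 5*l^3 - 20*l^2 + 4*l + 16) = l*(l + 1)*(l^4 + 3*l^3 - 8*l^2 - 12*l + 16) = l*(l + 1)*(l + 2)*(l^3 + l^2 - 10*l + 8) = l*(l + 1)*(l + 2)*(l + 4)*(l^2 - 3*l + 2) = l*(l - 1)*(l + 1)*(l + 2)*(l + 4)*(l - 2)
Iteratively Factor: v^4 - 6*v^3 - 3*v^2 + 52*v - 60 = (v - 2)*(v^3 - 4*v^2 - 11*v + 30) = (v - 5)*(v - 2)*(v^2 + v - 6) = (v - 5)*(v - 2)^2*(v + 3)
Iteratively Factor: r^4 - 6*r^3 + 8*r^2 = (r)*(r^3 - 6*r^2 + 8*r) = r^2*(r^2 - 6*r + 8) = r^2*(r - 2)*(r - 4)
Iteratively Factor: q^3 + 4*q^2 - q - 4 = (q - 1)*(q^2 + 5*q + 4) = (q - 1)*(q + 1)*(q + 4)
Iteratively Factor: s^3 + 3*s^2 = (s + 3)*(s^2) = s*(s + 3)*(s)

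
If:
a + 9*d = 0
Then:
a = -9*d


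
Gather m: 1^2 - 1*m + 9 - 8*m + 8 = 18 - 9*m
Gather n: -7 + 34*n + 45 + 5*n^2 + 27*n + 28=5*n^2 + 61*n + 66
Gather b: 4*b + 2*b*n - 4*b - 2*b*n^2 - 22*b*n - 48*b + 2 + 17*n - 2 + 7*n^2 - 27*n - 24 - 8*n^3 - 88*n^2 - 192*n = b*(-2*n^2 - 20*n - 48) - 8*n^3 - 81*n^2 - 202*n - 24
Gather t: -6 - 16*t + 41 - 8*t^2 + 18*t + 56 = -8*t^2 + 2*t + 91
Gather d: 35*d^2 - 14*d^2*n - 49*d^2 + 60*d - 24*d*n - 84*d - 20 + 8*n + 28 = d^2*(-14*n - 14) + d*(-24*n - 24) + 8*n + 8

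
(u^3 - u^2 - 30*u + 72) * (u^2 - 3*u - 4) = u^5 - 4*u^4 - 31*u^3 + 166*u^2 - 96*u - 288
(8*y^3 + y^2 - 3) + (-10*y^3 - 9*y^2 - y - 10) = -2*y^3 - 8*y^2 - y - 13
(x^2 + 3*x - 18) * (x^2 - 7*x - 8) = x^4 - 4*x^3 - 47*x^2 + 102*x + 144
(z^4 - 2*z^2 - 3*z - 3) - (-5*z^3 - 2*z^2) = z^4 + 5*z^3 - 3*z - 3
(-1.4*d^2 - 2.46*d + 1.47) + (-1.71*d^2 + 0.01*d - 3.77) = -3.11*d^2 - 2.45*d - 2.3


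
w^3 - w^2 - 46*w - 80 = (w - 8)*(w + 2)*(w + 5)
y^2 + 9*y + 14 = (y + 2)*(y + 7)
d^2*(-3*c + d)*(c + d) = -3*c^2*d^2 - 2*c*d^3 + d^4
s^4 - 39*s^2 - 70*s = s*(s - 7)*(s + 2)*(s + 5)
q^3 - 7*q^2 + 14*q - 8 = (q - 4)*(q - 2)*(q - 1)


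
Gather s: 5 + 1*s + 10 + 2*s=3*s + 15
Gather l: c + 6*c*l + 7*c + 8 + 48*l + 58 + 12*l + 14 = 8*c + l*(6*c + 60) + 80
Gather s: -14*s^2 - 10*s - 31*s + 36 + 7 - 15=-14*s^2 - 41*s + 28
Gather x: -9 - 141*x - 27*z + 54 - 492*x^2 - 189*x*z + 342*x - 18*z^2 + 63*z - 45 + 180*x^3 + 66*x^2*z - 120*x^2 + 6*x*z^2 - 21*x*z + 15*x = 180*x^3 + x^2*(66*z - 612) + x*(6*z^2 - 210*z + 216) - 18*z^2 + 36*z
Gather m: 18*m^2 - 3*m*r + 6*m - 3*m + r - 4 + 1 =18*m^2 + m*(3 - 3*r) + r - 3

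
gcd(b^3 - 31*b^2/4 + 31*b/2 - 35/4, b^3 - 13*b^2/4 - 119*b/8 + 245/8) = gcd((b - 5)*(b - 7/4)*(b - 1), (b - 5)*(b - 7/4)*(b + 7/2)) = b^2 - 27*b/4 + 35/4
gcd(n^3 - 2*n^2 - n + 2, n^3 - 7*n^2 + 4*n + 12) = n^2 - n - 2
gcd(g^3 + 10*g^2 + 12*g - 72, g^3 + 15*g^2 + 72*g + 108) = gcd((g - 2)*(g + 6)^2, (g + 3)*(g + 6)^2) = g^2 + 12*g + 36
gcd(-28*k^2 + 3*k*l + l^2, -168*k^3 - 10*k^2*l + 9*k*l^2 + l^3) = 28*k^2 - 3*k*l - l^2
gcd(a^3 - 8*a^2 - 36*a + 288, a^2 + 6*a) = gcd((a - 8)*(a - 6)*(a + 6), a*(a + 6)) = a + 6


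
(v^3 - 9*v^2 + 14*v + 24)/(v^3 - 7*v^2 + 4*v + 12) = (v - 4)/(v - 2)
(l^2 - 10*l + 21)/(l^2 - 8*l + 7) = (l - 3)/(l - 1)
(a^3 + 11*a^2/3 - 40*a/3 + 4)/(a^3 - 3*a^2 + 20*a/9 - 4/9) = 3*(a + 6)/(3*a - 2)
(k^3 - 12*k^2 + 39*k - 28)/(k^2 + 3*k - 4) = (k^2 - 11*k + 28)/(k + 4)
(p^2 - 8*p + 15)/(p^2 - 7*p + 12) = (p - 5)/(p - 4)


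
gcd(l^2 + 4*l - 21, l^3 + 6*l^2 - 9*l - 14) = l + 7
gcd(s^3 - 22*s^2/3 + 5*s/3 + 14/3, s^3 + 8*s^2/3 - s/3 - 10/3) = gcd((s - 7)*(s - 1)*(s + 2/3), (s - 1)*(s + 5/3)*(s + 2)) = s - 1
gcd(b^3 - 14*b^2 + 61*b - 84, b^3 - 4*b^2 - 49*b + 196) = b^2 - 11*b + 28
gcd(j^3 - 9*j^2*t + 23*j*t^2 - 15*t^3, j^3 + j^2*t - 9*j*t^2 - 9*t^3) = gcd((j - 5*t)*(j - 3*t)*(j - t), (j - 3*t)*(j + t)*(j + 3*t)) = -j + 3*t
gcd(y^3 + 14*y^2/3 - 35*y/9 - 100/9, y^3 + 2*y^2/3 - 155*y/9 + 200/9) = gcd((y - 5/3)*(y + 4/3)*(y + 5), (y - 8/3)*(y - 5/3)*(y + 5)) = y^2 + 10*y/3 - 25/3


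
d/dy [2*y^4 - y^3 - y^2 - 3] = y*(8*y^2 - 3*y - 2)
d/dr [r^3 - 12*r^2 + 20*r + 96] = 3*r^2 - 24*r + 20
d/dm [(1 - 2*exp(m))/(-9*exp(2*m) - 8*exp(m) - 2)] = (-18*exp(2*m) + 18*exp(m) + 12)*exp(m)/(81*exp(4*m) + 144*exp(3*m) + 100*exp(2*m) + 32*exp(m) + 4)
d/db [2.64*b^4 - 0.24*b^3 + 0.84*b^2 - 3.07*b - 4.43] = 10.56*b^3 - 0.72*b^2 + 1.68*b - 3.07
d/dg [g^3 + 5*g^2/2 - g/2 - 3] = 3*g^2 + 5*g - 1/2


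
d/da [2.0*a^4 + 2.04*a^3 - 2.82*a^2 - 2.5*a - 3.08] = 8.0*a^3 + 6.12*a^2 - 5.64*a - 2.5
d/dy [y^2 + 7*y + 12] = 2*y + 7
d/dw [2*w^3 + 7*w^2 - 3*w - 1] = 6*w^2 + 14*w - 3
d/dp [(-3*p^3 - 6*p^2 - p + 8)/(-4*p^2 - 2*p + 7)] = (12*p^4 + 12*p^3 - 55*p^2 - 20*p + 9)/(16*p^4 + 16*p^3 - 52*p^2 - 28*p + 49)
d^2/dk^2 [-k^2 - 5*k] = -2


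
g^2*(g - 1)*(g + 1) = g^4 - g^2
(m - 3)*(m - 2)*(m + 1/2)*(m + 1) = m^4 - 7*m^3/2 - m^2 + 13*m/2 + 3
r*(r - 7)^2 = r^3 - 14*r^2 + 49*r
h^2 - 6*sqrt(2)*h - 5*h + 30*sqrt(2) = (h - 5)*(h - 6*sqrt(2))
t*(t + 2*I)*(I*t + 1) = I*t^3 - t^2 + 2*I*t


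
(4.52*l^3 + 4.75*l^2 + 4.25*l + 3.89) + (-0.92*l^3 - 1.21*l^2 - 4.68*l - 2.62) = 3.6*l^3 + 3.54*l^2 - 0.43*l + 1.27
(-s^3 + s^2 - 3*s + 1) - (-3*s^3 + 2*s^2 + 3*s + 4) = 2*s^3 - s^2 - 6*s - 3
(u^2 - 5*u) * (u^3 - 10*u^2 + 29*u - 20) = u^5 - 15*u^4 + 79*u^3 - 165*u^2 + 100*u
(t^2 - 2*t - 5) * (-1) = -t^2 + 2*t + 5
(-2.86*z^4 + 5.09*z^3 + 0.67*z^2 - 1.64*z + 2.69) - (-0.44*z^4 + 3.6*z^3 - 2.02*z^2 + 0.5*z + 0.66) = -2.42*z^4 + 1.49*z^3 + 2.69*z^2 - 2.14*z + 2.03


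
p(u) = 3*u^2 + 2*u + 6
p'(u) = 6*u + 2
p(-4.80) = 65.52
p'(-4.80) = -26.80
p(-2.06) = 14.61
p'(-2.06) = -10.36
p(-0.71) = 6.09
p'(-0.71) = -2.26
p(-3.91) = 44.04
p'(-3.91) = -21.46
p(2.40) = 28.08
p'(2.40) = 16.40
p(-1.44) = 9.34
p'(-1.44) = -6.64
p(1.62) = 17.11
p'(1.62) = 11.72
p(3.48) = 49.29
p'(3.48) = 22.88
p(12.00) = 462.00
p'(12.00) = 74.00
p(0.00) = 6.00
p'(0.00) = 2.00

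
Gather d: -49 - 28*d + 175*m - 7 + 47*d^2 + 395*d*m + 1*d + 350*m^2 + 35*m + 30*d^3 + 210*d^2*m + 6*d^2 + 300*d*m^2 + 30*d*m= 30*d^3 + d^2*(210*m + 53) + d*(300*m^2 + 425*m - 27) + 350*m^2 + 210*m - 56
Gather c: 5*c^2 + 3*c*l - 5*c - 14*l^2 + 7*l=5*c^2 + c*(3*l - 5) - 14*l^2 + 7*l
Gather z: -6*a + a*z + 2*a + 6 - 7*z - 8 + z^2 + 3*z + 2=-4*a + z^2 + z*(a - 4)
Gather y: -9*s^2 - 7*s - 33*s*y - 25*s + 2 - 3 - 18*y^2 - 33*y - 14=-9*s^2 - 32*s - 18*y^2 + y*(-33*s - 33) - 15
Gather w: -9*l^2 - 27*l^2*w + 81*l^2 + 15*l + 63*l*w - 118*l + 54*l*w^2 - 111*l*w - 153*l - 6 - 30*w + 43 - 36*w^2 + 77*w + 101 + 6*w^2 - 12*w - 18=72*l^2 - 256*l + w^2*(54*l - 30) + w*(-27*l^2 - 48*l + 35) + 120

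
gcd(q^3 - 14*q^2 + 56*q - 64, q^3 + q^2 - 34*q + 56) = q^2 - 6*q + 8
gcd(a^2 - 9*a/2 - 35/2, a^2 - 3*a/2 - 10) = a + 5/2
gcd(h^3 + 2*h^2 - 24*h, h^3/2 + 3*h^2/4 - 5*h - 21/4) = 1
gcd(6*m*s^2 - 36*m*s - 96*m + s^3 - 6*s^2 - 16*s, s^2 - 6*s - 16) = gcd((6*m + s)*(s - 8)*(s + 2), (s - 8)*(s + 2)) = s^2 - 6*s - 16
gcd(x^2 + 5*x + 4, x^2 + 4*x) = x + 4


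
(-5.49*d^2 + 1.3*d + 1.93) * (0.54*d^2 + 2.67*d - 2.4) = -2.9646*d^4 - 13.9563*d^3 + 17.6892*d^2 + 2.0331*d - 4.632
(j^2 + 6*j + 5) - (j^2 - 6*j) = 12*j + 5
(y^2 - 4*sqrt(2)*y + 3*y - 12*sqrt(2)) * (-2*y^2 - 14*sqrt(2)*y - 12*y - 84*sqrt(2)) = -2*y^4 - 18*y^3 - 6*sqrt(2)*y^3 - 54*sqrt(2)*y^2 + 76*y^2 - 108*sqrt(2)*y + 1008*y + 2016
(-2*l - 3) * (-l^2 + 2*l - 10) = 2*l^3 - l^2 + 14*l + 30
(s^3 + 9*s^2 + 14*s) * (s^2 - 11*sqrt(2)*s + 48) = s^5 - 11*sqrt(2)*s^4 + 9*s^4 - 99*sqrt(2)*s^3 + 62*s^3 - 154*sqrt(2)*s^2 + 432*s^2 + 672*s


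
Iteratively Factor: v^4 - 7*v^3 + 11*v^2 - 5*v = (v)*(v^3 - 7*v^2 + 11*v - 5) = v*(v - 1)*(v^2 - 6*v + 5) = v*(v - 5)*(v - 1)*(v - 1)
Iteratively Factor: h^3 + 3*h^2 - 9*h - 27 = (h + 3)*(h^2 - 9) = (h - 3)*(h + 3)*(h + 3)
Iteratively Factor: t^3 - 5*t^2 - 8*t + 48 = (t - 4)*(t^2 - t - 12) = (t - 4)*(t + 3)*(t - 4)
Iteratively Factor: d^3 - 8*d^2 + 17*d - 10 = (d - 2)*(d^2 - 6*d + 5) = (d - 5)*(d - 2)*(d - 1)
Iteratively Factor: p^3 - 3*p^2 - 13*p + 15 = (p - 5)*(p^2 + 2*p - 3) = (p - 5)*(p - 1)*(p + 3)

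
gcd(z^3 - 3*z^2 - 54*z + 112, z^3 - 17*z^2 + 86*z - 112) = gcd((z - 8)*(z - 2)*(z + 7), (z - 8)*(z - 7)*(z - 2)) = z^2 - 10*z + 16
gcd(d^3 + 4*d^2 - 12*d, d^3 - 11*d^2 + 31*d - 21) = 1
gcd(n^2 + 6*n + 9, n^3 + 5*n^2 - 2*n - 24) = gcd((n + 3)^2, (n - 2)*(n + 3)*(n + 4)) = n + 3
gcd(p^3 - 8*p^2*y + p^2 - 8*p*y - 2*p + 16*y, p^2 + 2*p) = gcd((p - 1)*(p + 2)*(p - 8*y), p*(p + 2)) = p + 2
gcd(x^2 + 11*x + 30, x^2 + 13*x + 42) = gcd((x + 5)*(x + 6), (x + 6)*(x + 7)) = x + 6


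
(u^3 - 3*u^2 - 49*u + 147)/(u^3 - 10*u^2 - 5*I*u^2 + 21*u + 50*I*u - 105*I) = (u + 7)/(u - 5*I)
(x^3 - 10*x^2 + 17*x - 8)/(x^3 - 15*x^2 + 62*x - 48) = (x - 1)/(x - 6)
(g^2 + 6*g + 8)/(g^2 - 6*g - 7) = (g^2 + 6*g + 8)/(g^2 - 6*g - 7)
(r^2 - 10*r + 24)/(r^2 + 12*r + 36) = (r^2 - 10*r + 24)/(r^2 + 12*r + 36)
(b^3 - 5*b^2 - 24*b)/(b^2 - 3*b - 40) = b*(b + 3)/(b + 5)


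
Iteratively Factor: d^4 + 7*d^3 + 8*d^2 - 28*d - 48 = (d + 4)*(d^3 + 3*d^2 - 4*d - 12) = (d + 2)*(d + 4)*(d^2 + d - 6) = (d + 2)*(d + 3)*(d + 4)*(d - 2)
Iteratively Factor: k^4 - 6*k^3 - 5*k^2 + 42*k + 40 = (k + 1)*(k^3 - 7*k^2 + 2*k + 40) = (k + 1)*(k + 2)*(k^2 - 9*k + 20) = (k - 5)*(k + 1)*(k + 2)*(k - 4)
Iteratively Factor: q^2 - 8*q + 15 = (q - 3)*(q - 5)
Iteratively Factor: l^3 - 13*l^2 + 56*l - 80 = (l - 4)*(l^2 - 9*l + 20) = (l - 5)*(l - 4)*(l - 4)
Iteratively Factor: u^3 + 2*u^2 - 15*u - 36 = (u + 3)*(u^2 - u - 12) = (u - 4)*(u + 3)*(u + 3)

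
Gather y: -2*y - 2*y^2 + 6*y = -2*y^2 + 4*y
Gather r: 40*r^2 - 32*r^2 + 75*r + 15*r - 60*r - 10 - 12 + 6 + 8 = 8*r^2 + 30*r - 8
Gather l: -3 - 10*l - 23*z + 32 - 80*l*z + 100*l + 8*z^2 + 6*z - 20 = l*(90 - 80*z) + 8*z^2 - 17*z + 9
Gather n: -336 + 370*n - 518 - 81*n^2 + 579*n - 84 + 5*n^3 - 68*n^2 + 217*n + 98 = 5*n^3 - 149*n^2 + 1166*n - 840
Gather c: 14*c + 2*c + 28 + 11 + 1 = 16*c + 40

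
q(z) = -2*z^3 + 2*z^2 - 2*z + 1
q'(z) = -6*z^2 + 4*z - 2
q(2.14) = -13.72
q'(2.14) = -20.92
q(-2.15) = 34.42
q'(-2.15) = -38.34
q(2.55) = -24.26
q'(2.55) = -30.82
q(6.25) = -421.66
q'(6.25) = -211.38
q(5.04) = -214.32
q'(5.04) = -134.25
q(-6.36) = 609.14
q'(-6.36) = -270.14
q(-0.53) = 2.92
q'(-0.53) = -5.81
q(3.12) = -46.51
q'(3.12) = -47.93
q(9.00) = -1313.00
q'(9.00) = -452.00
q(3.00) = -41.00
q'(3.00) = -44.00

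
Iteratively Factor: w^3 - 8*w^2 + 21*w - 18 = (w - 2)*(w^2 - 6*w + 9) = (w - 3)*(w - 2)*(w - 3)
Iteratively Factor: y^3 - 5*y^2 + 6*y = (y - 2)*(y^2 - 3*y) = y*(y - 2)*(y - 3)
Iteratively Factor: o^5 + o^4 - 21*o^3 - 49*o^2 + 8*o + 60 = (o - 5)*(o^4 + 6*o^3 + 9*o^2 - 4*o - 12) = (o - 5)*(o - 1)*(o^3 + 7*o^2 + 16*o + 12) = (o - 5)*(o - 1)*(o + 2)*(o^2 + 5*o + 6) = (o - 5)*(o - 1)*(o + 2)*(o + 3)*(o + 2)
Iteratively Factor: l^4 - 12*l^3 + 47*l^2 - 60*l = (l - 4)*(l^3 - 8*l^2 + 15*l) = l*(l - 4)*(l^2 - 8*l + 15) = l*(l - 4)*(l - 3)*(l - 5)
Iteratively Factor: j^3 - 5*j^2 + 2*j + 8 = (j - 4)*(j^2 - j - 2) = (j - 4)*(j + 1)*(j - 2)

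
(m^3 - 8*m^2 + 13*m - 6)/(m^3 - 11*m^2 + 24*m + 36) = (m^2 - 2*m + 1)/(m^2 - 5*m - 6)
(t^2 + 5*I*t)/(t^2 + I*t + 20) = t/(t - 4*I)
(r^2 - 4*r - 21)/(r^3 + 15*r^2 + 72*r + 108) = (r - 7)/(r^2 + 12*r + 36)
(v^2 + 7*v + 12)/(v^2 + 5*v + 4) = (v + 3)/(v + 1)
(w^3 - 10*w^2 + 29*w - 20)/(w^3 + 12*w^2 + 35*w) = (w^3 - 10*w^2 + 29*w - 20)/(w*(w^2 + 12*w + 35))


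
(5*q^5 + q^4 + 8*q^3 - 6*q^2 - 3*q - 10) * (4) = 20*q^5 + 4*q^4 + 32*q^3 - 24*q^2 - 12*q - 40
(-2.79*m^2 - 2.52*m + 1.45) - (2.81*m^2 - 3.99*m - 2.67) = -5.6*m^2 + 1.47*m + 4.12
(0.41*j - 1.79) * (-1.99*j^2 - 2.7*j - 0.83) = -0.8159*j^3 + 2.4551*j^2 + 4.4927*j + 1.4857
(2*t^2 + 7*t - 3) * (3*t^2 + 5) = 6*t^4 + 21*t^3 + t^2 + 35*t - 15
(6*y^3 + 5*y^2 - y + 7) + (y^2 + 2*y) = 6*y^3 + 6*y^2 + y + 7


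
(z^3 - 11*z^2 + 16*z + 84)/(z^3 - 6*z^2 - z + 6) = (z^2 - 5*z - 14)/(z^2 - 1)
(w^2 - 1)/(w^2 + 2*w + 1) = (w - 1)/(w + 1)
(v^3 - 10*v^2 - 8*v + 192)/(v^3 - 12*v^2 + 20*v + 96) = (v + 4)/(v + 2)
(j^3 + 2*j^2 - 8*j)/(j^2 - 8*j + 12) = j*(j + 4)/(j - 6)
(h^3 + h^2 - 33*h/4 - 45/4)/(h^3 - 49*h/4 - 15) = (h - 3)/(h - 4)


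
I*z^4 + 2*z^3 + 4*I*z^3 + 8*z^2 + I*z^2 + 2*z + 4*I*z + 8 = (z + 4)*(z - 2*I)*(z + I)*(I*z + 1)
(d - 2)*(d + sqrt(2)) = d^2 - 2*d + sqrt(2)*d - 2*sqrt(2)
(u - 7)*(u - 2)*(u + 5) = u^3 - 4*u^2 - 31*u + 70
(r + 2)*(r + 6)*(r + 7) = r^3 + 15*r^2 + 68*r + 84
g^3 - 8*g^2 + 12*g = g*(g - 6)*(g - 2)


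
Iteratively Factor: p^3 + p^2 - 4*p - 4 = (p - 2)*(p^2 + 3*p + 2) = (p - 2)*(p + 2)*(p + 1)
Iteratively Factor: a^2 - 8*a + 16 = (a - 4)*(a - 4)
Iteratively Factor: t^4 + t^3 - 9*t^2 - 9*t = (t + 1)*(t^3 - 9*t) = (t - 3)*(t + 1)*(t^2 + 3*t) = t*(t - 3)*(t + 1)*(t + 3)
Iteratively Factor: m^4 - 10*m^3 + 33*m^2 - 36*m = (m)*(m^3 - 10*m^2 + 33*m - 36) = m*(m - 4)*(m^2 - 6*m + 9) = m*(m - 4)*(m - 3)*(m - 3)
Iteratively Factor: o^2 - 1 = (o - 1)*(o + 1)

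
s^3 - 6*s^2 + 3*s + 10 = (s - 5)*(s - 2)*(s + 1)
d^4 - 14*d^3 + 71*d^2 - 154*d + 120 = (d - 5)*(d - 4)*(d - 3)*(d - 2)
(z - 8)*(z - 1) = z^2 - 9*z + 8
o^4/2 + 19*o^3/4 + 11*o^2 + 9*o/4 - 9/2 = (o/2 + 1/2)*(o - 1/2)*(o + 3)*(o + 6)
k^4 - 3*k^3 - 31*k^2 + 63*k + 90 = (k - 6)*(k - 3)*(k + 1)*(k + 5)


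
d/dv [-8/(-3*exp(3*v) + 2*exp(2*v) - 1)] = (32 - 72*exp(v))*exp(2*v)/(3*exp(3*v) - 2*exp(2*v) + 1)^2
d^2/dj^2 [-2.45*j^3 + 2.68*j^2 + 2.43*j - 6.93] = 5.36 - 14.7*j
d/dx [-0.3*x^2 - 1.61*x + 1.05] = -0.6*x - 1.61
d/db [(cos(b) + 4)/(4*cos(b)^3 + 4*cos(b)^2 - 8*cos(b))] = (19*cos(b) + 13*cos(2*b) + cos(3*b) - 3)*sin(b)/(8*(cos(b)^2 + cos(b) - 2)^2*cos(b)^2)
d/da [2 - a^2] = -2*a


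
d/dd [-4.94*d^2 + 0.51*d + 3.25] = 0.51 - 9.88*d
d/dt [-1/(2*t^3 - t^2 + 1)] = 2*t*(3*t - 1)/(2*t^3 - t^2 + 1)^2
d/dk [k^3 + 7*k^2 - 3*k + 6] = 3*k^2 + 14*k - 3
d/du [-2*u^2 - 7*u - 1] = -4*u - 7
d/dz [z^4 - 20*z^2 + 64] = 4*z*(z^2 - 10)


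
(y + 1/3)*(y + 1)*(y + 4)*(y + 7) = y^4 + 37*y^3/3 + 43*y^2 + 41*y + 28/3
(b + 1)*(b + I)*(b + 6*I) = b^3 + b^2 + 7*I*b^2 - 6*b + 7*I*b - 6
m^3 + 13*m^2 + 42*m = m*(m + 6)*(m + 7)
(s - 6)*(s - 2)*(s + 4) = s^3 - 4*s^2 - 20*s + 48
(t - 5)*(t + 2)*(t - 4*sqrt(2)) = t^3 - 4*sqrt(2)*t^2 - 3*t^2 - 10*t + 12*sqrt(2)*t + 40*sqrt(2)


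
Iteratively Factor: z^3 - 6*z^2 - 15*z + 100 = (z - 5)*(z^2 - z - 20) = (z - 5)*(z + 4)*(z - 5)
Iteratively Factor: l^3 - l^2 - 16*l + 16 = (l - 4)*(l^2 + 3*l - 4) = (l - 4)*(l + 4)*(l - 1)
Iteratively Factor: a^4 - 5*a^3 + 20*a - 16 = (a - 4)*(a^3 - a^2 - 4*a + 4) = (a - 4)*(a - 2)*(a^2 + a - 2) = (a - 4)*(a - 2)*(a + 2)*(a - 1)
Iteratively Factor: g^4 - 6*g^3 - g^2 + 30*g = (g - 3)*(g^3 - 3*g^2 - 10*g) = (g - 5)*(g - 3)*(g^2 + 2*g) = g*(g - 5)*(g - 3)*(g + 2)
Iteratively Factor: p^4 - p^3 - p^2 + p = (p - 1)*(p^3 - p) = (p - 1)*(p + 1)*(p^2 - p) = p*(p - 1)*(p + 1)*(p - 1)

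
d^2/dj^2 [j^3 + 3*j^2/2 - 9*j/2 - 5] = 6*j + 3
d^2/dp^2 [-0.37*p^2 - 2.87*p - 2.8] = -0.740000000000000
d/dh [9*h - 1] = 9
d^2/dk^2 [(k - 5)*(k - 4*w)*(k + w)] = 6*k - 6*w - 10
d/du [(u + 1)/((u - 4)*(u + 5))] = (-u^2 - 2*u - 21)/(u^4 + 2*u^3 - 39*u^2 - 40*u + 400)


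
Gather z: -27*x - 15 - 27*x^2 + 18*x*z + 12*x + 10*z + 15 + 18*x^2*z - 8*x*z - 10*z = -27*x^2 - 15*x + z*(18*x^2 + 10*x)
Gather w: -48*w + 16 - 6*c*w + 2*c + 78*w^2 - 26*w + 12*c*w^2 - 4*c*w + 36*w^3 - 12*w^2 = 2*c + 36*w^3 + w^2*(12*c + 66) + w*(-10*c - 74) + 16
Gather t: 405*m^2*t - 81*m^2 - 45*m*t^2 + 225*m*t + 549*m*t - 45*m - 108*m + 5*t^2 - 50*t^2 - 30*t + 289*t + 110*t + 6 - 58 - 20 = -81*m^2 - 153*m + t^2*(-45*m - 45) + t*(405*m^2 + 774*m + 369) - 72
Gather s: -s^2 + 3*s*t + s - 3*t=-s^2 + s*(3*t + 1) - 3*t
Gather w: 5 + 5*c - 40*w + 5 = 5*c - 40*w + 10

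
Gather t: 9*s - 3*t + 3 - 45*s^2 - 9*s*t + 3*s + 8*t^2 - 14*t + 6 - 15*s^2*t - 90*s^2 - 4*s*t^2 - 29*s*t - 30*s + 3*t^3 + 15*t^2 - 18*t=-135*s^2 - 18*s + 3*t^3 + t^2*(23 - 4*s) + t*(-15*s^2 - 38*s - 35) + 9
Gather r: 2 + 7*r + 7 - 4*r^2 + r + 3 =-4*r^2 + 8*r + 12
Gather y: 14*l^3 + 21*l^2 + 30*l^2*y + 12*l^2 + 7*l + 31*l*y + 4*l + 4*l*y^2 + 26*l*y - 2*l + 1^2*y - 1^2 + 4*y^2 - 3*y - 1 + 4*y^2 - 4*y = 14*l^3 + 33*l^2 + 9*l + y^2*(4*l + 8) + y*(30*l^2 + 57*l - 6) - 2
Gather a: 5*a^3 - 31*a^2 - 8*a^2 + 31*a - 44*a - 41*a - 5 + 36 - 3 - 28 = 5*a^3 - 39*a^2 - 54*a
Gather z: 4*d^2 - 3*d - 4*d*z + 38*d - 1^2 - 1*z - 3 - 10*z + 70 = 4*d^2 + 35*d + z*(-4*d - 11) + 66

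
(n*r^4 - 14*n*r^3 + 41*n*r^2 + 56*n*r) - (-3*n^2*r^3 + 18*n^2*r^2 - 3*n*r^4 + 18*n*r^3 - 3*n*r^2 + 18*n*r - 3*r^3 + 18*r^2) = 3*n^2*r^3 - 18*n^2*r^2 + 4*n*r^4 - 32*n*r^3 + 44*n*r^2 + 38*n*r + 3*r^3 - 18*r^2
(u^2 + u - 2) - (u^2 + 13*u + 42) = -12*u - 44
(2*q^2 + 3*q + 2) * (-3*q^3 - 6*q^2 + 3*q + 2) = -6*q^5 - 21*q^4 - 18*q^3 + q^2 + 12*q + 4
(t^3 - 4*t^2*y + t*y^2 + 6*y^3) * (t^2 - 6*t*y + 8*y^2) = t^5 - 10*t^4*y + 33*t^3*y^2 - 32*t^2*y^3 - 28*t*y^4 + 48*y^5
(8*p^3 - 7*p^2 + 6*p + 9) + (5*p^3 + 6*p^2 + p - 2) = 13*p^3 - p^2 + 7*p + 7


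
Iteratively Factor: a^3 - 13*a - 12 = (a - 4)*(a^2 + 4*a + 3) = (a - 4)*(a + 1)*(a + 3)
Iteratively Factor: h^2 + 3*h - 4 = (h + 4)*(h - 1)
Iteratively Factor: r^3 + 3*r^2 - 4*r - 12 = (r + 3)*(r^2 - 4) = (r + 2)*(r + 3)*(r - 2)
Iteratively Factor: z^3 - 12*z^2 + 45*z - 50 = (z - 2)*(z^2 - 10*z + 25) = (z - 5)*(z - 2)*(z - 5)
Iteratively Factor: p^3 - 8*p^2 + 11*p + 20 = (p - 4)*(p^2 - 4*p - 5) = (p - 5)*(p - 4)*(p + 1)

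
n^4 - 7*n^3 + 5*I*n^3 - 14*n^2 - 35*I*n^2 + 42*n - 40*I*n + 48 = (n - 8)*(n + 1)*(n + 2*I)*(n + 3*I)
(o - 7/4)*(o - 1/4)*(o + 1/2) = o^3 - 3*o^2/2 - 9*o/16 + 7/32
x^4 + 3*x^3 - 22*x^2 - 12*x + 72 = (x - 3)*(x - 2)*(x + 2)*(x + 6)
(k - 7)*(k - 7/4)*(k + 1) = k^3 - 31*k^2/4 + 7*k/2 + 49/4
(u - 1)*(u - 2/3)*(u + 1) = u^3 - 2*u^2/3 - u + 2/3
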